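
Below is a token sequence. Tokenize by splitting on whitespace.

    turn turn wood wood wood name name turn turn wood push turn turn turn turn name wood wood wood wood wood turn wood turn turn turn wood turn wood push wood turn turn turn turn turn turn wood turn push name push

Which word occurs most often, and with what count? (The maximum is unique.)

Unigram frequencies (highest first):
  turn: 20
  wood: 14
  name: 4
  push: 4

"turn", 20 times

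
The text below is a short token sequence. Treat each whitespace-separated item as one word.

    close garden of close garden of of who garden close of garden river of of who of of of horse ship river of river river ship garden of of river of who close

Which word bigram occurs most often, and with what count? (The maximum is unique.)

Bigram frequencies (highest first):
  of of: 5
  garden of: 3
  of who: 3
  river of: 3
  close garden: 2
  of river: 2
  … (14 more, each ≤ 1)

"of of", 5 times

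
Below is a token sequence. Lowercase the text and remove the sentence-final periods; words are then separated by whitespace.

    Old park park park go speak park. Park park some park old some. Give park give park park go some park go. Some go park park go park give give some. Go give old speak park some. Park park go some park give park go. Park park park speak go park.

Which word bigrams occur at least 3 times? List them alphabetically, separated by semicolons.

Bigram counts meeting the condition (at least 3 times):
  give park: 3
  go park: 4
  go some: 3
  park give: 3
  park go: 6
  park park: 9
  some park: 4

give park; go park; go some; park give; park go; park park; some park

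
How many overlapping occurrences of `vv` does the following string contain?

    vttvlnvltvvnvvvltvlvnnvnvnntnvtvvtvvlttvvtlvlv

Sliding a length-2 window over the 46 characters (45 positions):
  position 10–11: vv
  position 13–14: vv
  position 14–15: vv
  position 32–33: vv
  position 35–36: vv
  position 40–41: vv

6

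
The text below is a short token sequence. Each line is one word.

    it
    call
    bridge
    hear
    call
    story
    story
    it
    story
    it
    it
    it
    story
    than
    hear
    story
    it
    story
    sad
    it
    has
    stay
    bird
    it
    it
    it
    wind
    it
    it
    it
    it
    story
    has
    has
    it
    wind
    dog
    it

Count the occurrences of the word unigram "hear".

2

Scanning the 38 tokens for "hear":
  position 4: hear
  position 15: hear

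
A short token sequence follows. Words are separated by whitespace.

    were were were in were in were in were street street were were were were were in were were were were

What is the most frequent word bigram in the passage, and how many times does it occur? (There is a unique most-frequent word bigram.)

"were were", 9 times

Bigram frequencies (highest first):
  were were: 9
  were in: 4
  in were: 4
  were street: 1
  street street: 1
  street were: 1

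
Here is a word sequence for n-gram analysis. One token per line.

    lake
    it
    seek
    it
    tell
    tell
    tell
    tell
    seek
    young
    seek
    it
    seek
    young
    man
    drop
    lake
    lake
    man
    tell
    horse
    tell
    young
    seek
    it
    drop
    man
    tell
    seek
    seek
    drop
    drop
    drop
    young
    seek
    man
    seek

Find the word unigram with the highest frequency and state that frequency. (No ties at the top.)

"seek", 9 times

Unigram frequencies (highest first):
  seek: 9
  tell: 7
  drop: 5
  it: 4
  young: 4
  man: 4
  … (2 more, each ≤ 3)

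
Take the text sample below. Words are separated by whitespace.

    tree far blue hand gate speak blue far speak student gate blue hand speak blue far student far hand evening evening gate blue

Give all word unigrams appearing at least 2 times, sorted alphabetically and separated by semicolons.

Unigram counts meeting the condition (at least 2 times):
  blue: 5
  evening: 2
  far: 4
  gate: 3
  hand: 3
  speak: 3
  student: 2

blue; evening; far; gate; hand; speak; student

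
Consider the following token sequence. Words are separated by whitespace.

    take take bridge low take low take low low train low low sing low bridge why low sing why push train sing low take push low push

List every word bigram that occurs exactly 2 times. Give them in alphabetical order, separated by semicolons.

low low; low sing; sing low; take low

Bigram counts meeting the condition (exactly 2 times):
  low low: 2
  low sing: 2
  sing low: 2
  take low: 2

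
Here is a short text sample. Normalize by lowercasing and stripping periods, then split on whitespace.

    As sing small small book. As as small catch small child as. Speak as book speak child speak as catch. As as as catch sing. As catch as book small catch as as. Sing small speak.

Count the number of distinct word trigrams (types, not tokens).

36 tokens → 34 trigram windows in total.
Repeated trigrams (each contributes count−1 duplicates):
  as catch as: 2
  as sing small: 2
  catch as as: 2
3 duplicate windows → 34 − 3 = 31 distinct.

31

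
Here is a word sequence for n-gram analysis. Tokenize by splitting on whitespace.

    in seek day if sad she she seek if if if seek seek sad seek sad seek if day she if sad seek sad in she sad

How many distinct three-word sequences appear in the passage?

27 tokens → 25 trigram windows in total.
Repeated trigrams (each contributes count−1 duplicates):
  sad seek sad: 2
  seek sad seek: 2
2 duplicate windows → 25 − 2 = 23 distinct.

23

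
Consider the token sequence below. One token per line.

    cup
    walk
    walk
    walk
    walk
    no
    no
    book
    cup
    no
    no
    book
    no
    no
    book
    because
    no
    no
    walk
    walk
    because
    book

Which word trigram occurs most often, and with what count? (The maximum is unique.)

"no no book", 3 times

Trigram frequencies (highest first):
  no no book: 3
  walk walk walk: 2
  cup walk walk: 1
  walk walk no: 1
  walk no no: 1
  no book cup: 1
  … (11 more, each ≤ 1)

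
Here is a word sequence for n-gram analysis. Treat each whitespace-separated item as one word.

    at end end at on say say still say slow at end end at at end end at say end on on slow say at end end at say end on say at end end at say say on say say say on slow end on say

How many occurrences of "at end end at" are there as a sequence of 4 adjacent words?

5

Scanning the 44 overlapping 4-gram windows for "at end end at":
  position 1–4: at end end at
  position 11–14: at end end at
  position 15–18: at end end at
  position 25–28: at end end at
  position 33–36: at end end at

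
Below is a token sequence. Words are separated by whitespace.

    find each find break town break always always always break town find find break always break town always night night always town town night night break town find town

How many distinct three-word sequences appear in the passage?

25

29 tokens → 27 trigram windows in total.
Repeated trigrams (each contributes count−1 duplicates):
  always break town: 2
  break town find: 2
2 duplicate windows → 27 − 2 = 25 distinct.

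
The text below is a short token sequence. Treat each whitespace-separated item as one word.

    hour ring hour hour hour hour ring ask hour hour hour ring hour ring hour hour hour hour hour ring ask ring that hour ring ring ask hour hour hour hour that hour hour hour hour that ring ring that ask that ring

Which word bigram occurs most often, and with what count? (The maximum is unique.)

"hour hour", 15 times

Bigram frequencies (highest first):
  hour hour: 15
  hour ring: 6
  ring hour: 3
  ring ask: 3
  ask hour: 2
  ring that: 2
  … (7 more, each ≤ 2)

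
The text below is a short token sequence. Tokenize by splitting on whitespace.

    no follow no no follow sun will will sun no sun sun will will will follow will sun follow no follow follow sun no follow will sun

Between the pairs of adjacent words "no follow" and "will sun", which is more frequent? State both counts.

"no follow" (4 vs 3)

"no follow": 4 occurrences
"will sun": 3 occurrences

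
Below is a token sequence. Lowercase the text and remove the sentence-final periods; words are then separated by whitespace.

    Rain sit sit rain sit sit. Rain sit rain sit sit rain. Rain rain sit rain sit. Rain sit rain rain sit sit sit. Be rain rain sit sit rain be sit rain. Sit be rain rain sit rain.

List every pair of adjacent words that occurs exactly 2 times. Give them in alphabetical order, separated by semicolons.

be rain; sit be

Bigram counts meeting the condition (exactly 2 times):
  be rain: 2
  sit be: 2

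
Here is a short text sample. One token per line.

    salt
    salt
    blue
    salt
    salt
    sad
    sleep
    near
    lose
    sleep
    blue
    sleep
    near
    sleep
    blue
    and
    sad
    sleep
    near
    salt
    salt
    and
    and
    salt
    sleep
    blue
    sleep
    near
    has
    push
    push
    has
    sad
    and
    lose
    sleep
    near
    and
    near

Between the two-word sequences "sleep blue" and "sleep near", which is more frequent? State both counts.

"sleep near" (5 vs 3)

"sleep blue": 3 occurrences
"sleep near": 5 occurrences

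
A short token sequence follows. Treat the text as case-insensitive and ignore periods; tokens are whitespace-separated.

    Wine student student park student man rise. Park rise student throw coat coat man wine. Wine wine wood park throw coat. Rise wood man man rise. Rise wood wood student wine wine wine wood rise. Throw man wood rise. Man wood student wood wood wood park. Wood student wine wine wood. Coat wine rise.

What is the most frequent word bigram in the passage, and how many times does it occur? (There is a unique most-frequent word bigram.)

"wine wine", 5 times

Bigram frequencies (highest first):
  wine wine: 5
  wine wood: 3
  wood wood: 3
  wood student: 3
  man rise: 2
  throw coat: 2
  … (30 more, each ≤ 2)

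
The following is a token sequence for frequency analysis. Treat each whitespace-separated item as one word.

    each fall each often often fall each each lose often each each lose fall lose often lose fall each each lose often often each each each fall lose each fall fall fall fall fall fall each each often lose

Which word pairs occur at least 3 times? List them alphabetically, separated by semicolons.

Bigram counts meeting the condition (at least 3 times):
  each each: 6
  each fall: 3
  each lose: 3
  fall each: 4
  fall fall: 5
  lose often: 3

each each; each fall; each lose; fall each; fall fall; lose often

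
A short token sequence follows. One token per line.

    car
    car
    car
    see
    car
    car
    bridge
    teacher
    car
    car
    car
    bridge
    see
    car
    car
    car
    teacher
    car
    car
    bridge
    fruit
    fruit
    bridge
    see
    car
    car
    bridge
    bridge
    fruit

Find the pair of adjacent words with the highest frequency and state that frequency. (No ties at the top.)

Bigram frequencies (highest first):
  car car: 9
  car bridge: 4
  see car: 3
  teacher car: 2
  bridge see: 2
  bridge fruit: 2
  … (6 more, each ≤ 1)

"car car", 9 times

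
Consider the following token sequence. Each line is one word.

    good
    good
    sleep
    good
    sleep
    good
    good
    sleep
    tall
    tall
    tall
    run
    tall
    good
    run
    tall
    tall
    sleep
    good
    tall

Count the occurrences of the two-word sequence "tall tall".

Scanning the 19 overlapping bigram windows for "tall tall":
  position 9–10: tall tall
  position 10–11: tall tall
  position 16–17: tall tall

3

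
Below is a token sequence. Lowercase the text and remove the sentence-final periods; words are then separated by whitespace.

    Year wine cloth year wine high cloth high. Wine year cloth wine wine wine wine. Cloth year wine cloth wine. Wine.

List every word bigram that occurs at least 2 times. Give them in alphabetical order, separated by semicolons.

cloth wine; cloth year; wine cloth; wine wine; year wine

Bigram counts meeting the condition (at least 2 times):
  cloth wine: 2
  cloth year: 2
  wine cloth: 3
  wine wine: 4
  year wine: 3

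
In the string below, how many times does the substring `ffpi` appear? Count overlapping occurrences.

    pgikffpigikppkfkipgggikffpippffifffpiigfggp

Sliding a length-4 window over the 43 characters (40 positions):
  position 5–8: ffpi
  position 24–27: ffpi
  position 34–37: ffpi

3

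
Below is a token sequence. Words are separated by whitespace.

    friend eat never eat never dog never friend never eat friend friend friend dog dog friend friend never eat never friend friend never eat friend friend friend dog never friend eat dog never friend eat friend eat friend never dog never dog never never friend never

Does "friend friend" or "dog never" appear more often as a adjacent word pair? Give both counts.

"friend friend": 6 occurrences
"dog never": 5 occurrences

"friend friend" (6 vs 5)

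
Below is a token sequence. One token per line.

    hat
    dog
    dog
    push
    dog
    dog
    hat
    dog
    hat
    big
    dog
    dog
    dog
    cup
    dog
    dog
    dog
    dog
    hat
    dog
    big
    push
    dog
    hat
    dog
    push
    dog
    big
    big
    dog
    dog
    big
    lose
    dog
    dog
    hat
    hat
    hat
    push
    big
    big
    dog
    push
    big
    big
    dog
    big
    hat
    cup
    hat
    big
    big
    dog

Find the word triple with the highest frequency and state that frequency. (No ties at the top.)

Trigram frequencies (highest first):
  big big dog: 4
  dog dog hat: 3
  dog hat dog: 3
  dog dog dog: 3
  dog push dog: 2
  big dog dog: 2
  … (33 more, each ≤ 2)

"big big dog", 4 times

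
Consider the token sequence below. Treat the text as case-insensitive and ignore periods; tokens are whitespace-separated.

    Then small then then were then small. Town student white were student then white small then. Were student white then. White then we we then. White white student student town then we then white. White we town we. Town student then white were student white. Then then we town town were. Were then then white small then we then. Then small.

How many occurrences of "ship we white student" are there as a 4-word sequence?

0

Scanning the 58 overlapping 4-gram windows for "ship we white student":
  (none found)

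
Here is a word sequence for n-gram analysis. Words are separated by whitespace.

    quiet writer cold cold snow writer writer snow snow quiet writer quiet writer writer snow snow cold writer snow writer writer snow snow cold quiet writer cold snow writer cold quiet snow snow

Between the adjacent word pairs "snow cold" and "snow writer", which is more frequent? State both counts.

"snow cold": 2 occurrences
"snow writer": 3 occurrences

"snow writer" (3 vs 2)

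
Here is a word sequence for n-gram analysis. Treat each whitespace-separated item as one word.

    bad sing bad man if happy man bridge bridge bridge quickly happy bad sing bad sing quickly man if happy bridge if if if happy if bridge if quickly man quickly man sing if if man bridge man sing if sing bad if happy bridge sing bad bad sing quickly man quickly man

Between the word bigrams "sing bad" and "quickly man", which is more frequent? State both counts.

"sing bad": 4 occurrences
"quickly man": 5 occurrences

"quickly man" (5 vs 4)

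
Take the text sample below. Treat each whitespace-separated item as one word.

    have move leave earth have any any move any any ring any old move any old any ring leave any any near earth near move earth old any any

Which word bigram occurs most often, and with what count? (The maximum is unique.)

"any any", 4 times

Bigram frequencies (highest first):
  any any: 4
  move any: 2
  any ring: 2
  any old: 2
  old any: 2
  have move: 1
  … (15 more, each ≤ 1)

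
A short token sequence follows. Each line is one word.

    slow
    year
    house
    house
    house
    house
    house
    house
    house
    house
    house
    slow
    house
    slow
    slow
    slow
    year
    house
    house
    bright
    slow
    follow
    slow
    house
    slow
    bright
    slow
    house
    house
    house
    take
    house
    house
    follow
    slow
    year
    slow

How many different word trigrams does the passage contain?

25

37 tokens → 35 trigram windows in total.
Repeated trigrams (each contributes count−1 duplicates):
  house house house: 8
  slow house slow: 2
  slow year house: 2
  year house house: 2
10 duplicate windows → 35 − 10 = 25 distinct.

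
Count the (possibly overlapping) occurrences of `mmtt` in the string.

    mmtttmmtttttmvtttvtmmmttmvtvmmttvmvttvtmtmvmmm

Sliding a length-4 window over the 46 characters (43 positions):
  position 1–4: mmtt
  position 6–9: mmtt
  position 21–24: mmtt
  position 29–32: mmtt

4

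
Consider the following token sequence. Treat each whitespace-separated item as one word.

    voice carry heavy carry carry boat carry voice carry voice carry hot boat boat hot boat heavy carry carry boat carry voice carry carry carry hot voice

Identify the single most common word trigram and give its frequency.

"carry voice carry", 3 times

Trigram frequencies (highest first):
  carry voice carry: 3
  heavy carry carry: 2
  carry carry boat: 2
  carry boat carry: 2
  boat carry voice: 2
  voice carry heavy: 1
  … (13 more, each ≤ 1)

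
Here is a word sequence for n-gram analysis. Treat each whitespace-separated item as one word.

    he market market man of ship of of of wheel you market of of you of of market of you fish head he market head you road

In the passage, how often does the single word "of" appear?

9

Scanning the 27 tokens for "of":
  position 5: of
  position 7: of
  position 8: of
  position 9: of
  position 13: of
  position 14: of
  position 16: of
  position 17: of
  position 19: of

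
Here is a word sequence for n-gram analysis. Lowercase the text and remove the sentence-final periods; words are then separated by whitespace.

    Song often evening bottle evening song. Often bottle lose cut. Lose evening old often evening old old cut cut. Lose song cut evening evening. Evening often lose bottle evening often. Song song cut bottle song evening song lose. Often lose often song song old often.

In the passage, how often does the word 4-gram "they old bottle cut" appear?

Scanning the 42 overlapping 4-gram windows for "they old bottle cut":
  (none found)

0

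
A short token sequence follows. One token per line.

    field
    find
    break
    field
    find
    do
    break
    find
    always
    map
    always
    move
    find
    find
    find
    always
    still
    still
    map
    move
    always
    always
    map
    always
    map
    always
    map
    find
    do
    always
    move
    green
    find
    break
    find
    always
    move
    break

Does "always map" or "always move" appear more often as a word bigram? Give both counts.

"always map": 4 occurrences
"always move": 3 occurrences

"always map" (4 vs 3)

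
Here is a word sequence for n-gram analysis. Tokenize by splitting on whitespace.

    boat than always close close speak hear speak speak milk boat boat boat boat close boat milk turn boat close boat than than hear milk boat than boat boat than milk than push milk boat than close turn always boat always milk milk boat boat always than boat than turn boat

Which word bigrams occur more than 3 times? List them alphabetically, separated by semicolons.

Bigram counts meeting the condition (more than 3 times):
  boat boat: 5
  boat than: 6
  milk boat: 4

boat boat; boat than; milk boat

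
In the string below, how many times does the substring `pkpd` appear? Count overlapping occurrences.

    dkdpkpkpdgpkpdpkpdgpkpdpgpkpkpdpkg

5

Sliding a length-4 window over the 34 characters (31 positions):
  position 6–9: pkpd
  position 11–14: pkpd
  position 15–18: pkpd
  position 20–23: pkpd
  position 28–31: pkpd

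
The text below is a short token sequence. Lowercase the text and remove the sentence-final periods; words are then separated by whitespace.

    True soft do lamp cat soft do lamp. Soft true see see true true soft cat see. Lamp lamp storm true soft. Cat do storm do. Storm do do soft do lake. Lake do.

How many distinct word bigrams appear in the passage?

25

34 tokens → 33 bigram windows in total.
Repeated bigrams (each contributes count−1 duplicates):
  soft do: 3
  true soft: 3
  do lamp: 2
  do storm: 2
  soft cat: 2
  storm do: 2
8 duplicate windows → 33 − 8 = 25 distinct.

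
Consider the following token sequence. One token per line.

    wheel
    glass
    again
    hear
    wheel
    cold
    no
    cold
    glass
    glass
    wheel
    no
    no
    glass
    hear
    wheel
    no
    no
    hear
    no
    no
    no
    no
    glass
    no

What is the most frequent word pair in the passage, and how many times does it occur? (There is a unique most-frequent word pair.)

Bigram frequencies (highest first):
  no no: 5
  hear wheel: 2
  wheel no: 2
  no glass: 2
  wheel glass: 1
  glass again: 1
  … (11 more, each ≤ 1)

"no no", 5 times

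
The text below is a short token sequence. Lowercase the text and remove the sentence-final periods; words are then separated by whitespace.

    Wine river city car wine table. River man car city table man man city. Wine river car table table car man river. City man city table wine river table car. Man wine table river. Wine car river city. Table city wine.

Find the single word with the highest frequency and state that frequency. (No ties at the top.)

Unigram frequencies (highest first):
  table: 8
  wine: 7
  river: 7
  city: 7
  car: 6
  man: 6

"table", 8 times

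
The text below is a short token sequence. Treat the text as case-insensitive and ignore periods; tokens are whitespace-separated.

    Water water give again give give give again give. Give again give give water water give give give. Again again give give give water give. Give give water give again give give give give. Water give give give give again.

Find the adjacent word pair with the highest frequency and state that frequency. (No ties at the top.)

"give give", 16 times

Bigram frequencies (highest first):
  give give: 16
  give again: 6
  water give: 5
  again give: 5
  give water: 4
  water water: 2
  … (1 more, each ≤ 1)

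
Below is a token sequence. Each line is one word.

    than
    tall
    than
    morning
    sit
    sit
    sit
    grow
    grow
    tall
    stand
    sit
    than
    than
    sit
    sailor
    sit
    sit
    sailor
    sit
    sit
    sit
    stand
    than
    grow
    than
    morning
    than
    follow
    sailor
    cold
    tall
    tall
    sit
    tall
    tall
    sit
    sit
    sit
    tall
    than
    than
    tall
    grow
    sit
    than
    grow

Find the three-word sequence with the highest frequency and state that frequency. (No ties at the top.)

"sit sit sit", 3 times

Trigram frequencies (highest first):
  sit sit sit: 3
  sit sailor sit: 2
  sailor sit sit: 2
  tall tall sit: 2
  than tall than: 1
  tall than morning: 1
  … (34 more, each ≤ 1)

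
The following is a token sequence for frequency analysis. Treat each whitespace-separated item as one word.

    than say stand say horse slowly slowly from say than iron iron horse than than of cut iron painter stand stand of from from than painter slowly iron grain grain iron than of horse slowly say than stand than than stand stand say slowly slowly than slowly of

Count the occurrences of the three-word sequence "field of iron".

Scanning the 46 overlapping trigram windows for "field of iron":
  (none found)

0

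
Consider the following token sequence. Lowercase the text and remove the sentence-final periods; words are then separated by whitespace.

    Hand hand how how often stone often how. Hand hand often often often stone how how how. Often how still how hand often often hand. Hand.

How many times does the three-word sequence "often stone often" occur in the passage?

1

Scanning the 24 overlapping trigram windows for "often stone often":
  position 5–7: often stone often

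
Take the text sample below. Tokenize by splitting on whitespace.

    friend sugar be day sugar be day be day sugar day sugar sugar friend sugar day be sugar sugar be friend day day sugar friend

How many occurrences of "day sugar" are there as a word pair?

4

Scanning the 24 overlapping bigram windows for "day sugar":
  position 4–5: day sugar
  position 9–10: day sugar
  position 11–12: day sugar
  position 23–24: day sugar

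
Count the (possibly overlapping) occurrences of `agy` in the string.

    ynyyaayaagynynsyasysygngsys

1

Sliding a length-3 window over the 27 characters (25 positions):
  position 9–11: agy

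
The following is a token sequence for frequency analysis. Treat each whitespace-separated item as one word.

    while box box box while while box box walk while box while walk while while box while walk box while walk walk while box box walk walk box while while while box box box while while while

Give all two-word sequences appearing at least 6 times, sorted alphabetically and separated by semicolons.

box box; box while; while box; while while

Bigram counts meeting the condition (at least 6 times):
  box box: 6
  box while: 6
  while box: 6
  while while: 6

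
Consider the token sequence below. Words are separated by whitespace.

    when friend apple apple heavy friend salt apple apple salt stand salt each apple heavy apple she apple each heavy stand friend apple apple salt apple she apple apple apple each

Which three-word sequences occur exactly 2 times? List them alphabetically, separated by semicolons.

Trigram counts meeting the condition (exactly 2 times):
  apple apple salt: 2
  apple she apple: 2
  friend apple apple: 2

apple apple salt; apple she apple; friend apple apple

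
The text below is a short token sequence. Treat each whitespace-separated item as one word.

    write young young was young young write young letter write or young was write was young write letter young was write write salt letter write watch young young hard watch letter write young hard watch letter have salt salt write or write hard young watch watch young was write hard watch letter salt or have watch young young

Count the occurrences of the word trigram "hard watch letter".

Scanning the 56 overlapping trigram windows for "hard watch letter":
  position 29–31: hard watch letter
  position 34–36: hard watch letter
  position 50–52: hard watch letter

3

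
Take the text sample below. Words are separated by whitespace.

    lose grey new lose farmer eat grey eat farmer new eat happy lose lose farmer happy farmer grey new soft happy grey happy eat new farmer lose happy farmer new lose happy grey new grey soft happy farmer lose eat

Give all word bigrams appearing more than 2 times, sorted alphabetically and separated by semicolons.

Bigram counts meeting the condition (more than 2 times):
  grey new: 3
  happy farmer: 3

grey new; happy farmer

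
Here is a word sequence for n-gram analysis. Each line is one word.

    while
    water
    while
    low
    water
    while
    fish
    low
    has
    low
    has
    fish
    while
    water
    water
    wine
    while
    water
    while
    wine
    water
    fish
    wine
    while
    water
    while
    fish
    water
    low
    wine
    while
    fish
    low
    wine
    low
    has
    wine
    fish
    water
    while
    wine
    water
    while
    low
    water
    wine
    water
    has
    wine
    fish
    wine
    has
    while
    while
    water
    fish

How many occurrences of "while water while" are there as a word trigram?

Scanning the 54 overlapping trigram windows for "while water while":
  position 1–3: while water while
  position 17–19: while water while
  position 24–26: while water while

3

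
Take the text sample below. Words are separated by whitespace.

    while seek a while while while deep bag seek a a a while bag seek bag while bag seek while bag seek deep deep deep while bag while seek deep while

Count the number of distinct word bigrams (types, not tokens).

31 tokens → 30 bigram windows in total.
Repeated bigrams (each contributes count−1 duplicates):
  bag seek: 4
  while bag: 4
  a a: 2
  a while: 2
  bag while: 2
  deep deep: 2
  deep while: 2
  seek a: 2
  … (3 more repeated)
15 duplicate windows → 30 − 15 = 15 distinct.

15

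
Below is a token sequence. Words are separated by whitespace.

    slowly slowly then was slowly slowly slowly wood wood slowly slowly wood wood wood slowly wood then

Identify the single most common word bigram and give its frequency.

Bigram frequencies (highest first):
  slowly slowly: 4
  slowly wood: 3
  wood wood: 3
  wood slowly: 2
  slowly then: 1
  then was: 1
  … (2 more, each ≤ 1)

"slowly slowly", 4 times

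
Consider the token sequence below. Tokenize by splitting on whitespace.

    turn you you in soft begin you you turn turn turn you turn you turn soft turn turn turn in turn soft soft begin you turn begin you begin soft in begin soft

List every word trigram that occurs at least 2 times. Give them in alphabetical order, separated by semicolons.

soft begin you; turn turn turn; turn you turn

Trigram counts meeting the condition (at least 2 times):
  soft begin you: 2
  turn turn turn: 2
  turn you turn: 2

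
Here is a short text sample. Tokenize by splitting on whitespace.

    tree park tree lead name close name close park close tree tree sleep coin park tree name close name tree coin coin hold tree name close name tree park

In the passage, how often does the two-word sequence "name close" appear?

Scanning the 28 overlapping bigram windows for "name close":
  position 5–6: name close
  position 7–8: name close
  position 17–18: name close
  position 25–26: name close

4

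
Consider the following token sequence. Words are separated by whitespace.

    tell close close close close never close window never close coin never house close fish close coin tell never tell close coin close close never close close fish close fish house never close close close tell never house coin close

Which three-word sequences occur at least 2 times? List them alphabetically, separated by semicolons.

Trigram counts meeting the condition (at least 2 times):
  close close close: 3
  close close never: 2
  close fish close: 2
  close never close: 2
  never close close: 2

close close close; close close never; close fish close; close never close; never close close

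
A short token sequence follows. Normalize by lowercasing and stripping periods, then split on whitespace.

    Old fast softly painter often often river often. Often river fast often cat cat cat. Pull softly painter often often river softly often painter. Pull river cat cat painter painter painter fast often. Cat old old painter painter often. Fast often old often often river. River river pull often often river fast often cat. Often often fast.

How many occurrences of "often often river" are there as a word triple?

5

Scanning the 55 overlapping trigram windows for "often often river":
  position 5–7: often often river
  position 8–10: often often river
  position 19–21: often often river
  position 43–45: often often river
  position 49–51: often often river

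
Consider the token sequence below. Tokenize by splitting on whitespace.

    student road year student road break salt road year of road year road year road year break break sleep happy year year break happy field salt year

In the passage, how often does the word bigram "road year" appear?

5

Scanning the 26 overlapping bigram windows for "road year":
  position 2–3: road year
  position 8–9: road year
  position 11–12: road year
  position 13–14: road year
  position 15–16: road year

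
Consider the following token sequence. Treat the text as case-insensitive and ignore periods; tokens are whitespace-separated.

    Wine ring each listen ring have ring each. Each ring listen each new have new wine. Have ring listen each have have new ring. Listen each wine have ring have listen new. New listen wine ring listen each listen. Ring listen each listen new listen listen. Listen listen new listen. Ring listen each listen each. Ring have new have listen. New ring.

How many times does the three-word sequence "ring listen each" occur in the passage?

Scanning the 60 overlapping trigram windows for "ring listen each":
  position 10–12: ring listen each
  position 18–20: ring listen each
  position 24–26: ring listen each
  position 36–38: ring listen each
  position 40–42: ring listen each
  position 51–53: ring listen each

6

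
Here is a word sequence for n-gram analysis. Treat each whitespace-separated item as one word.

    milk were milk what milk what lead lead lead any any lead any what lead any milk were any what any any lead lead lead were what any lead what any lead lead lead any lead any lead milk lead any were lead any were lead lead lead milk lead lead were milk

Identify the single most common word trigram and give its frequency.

Trigram frequencies (highest first):
  lead lead lead: 4
  lead lead any: 2
  any any lead: 2
  any lead any: 2
  any lead lead: 2
  lead lead were: 2
  … (32 more, each ≤ 2)

"lead lead lead", 4 times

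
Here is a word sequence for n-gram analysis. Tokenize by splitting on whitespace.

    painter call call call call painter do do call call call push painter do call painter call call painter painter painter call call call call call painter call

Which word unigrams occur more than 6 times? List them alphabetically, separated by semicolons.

call; painter

Unigram counts meeting the condition (more than 6 times):
  call: 16
  painter: 8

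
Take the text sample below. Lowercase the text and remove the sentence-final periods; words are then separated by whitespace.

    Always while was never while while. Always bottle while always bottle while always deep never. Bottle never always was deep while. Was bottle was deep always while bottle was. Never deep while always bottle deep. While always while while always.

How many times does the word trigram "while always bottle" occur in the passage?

3

Scanning the 38 overlapping trigram windows for "while always bottle":
  position 6–8: while always bottle
  position 9–11: while always bottle
  position 32–34: while always bottle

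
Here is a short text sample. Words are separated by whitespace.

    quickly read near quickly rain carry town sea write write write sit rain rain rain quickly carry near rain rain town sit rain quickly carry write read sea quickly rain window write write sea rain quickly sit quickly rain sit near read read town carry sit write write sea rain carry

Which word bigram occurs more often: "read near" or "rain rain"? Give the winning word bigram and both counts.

"read near": 1 occurrence
"rain rain": 3 occurrences

"rain rain" (3 vs 1)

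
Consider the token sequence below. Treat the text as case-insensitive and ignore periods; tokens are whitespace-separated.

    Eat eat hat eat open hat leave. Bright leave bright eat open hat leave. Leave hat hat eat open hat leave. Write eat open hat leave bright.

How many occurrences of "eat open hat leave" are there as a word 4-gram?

Scanning the 24 overlapping 4-gram windows for "eat open hat leave":
  position 4–7: eat open hat leave
  position 11–14: eat open hat leave
  position 18–21: eat open hat leave
  position 23–26: eat open hat leave

4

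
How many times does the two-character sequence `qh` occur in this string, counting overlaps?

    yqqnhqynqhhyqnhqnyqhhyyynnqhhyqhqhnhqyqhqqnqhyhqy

7

Sliding a length-2 window over the 49 characters (48 positions):
  position 9–10: qh
  position 19–20: qh
  position 27–28: qh
  position 31–32: qh
  position 33–34: qh
  position 39–40: qh
  position 44–45: qh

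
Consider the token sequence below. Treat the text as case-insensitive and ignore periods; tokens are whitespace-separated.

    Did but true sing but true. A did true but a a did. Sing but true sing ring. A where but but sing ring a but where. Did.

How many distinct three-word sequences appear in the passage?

23

28 tokens → 26 trigram windows in total.
Repeated trigrams (each contributes count−1 duplicates):
  but true sing: 2
  sing but true: 2
  sing ring a: 2
3 duplicate windows → 26 − 3 = 23 distinct.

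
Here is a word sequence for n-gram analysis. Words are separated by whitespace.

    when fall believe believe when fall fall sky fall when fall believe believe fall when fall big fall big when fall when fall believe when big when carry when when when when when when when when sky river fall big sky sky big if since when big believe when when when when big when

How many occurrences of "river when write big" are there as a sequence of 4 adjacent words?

Scanning the 51 overlapping 4-gram windows for "river when write big":
  (none found)

0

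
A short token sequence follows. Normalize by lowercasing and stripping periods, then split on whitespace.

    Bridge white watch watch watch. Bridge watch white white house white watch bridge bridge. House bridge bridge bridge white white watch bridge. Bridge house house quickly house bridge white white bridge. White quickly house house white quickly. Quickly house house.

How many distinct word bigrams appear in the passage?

40 tokens → 39 bigram windows in total.
Repeated bigrams (each contributes count−1 duplicates):
  bridge bridge: 4
  bridge white: 4
  house house: 3
  quickly house: 3
  watch bridge: 3
  white watch: 3
  white white: 3
  bridge house: 2
  … (4 more repeated)
21 duplicate windows → 39 − 21 = 18 distinct.

18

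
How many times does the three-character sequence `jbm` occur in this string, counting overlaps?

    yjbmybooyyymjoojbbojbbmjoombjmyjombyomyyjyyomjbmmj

2

Sliding a length-3 window over the 50 characters (48 positions):
  position 2–4: jbm
  position 46–48: jbm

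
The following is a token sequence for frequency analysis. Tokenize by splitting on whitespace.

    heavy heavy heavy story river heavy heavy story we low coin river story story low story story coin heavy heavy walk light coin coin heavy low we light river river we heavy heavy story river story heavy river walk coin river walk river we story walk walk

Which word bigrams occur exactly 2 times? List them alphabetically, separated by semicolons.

coin heavy; coin river; river story; river walk; river we; story river; story story

Bigram counts meeting the condition (exactly 2 times):
  coin heavy: 2
  coin river: 2
  river story: 2
  river walk: 2
  river we: 2
  story river: 2
  story story: 2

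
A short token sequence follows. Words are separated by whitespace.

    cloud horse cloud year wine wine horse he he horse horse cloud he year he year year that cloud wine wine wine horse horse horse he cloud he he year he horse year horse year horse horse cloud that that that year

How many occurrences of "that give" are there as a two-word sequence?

0

Scanning the 41 overlapping bigram windows for "that give":
  (none found)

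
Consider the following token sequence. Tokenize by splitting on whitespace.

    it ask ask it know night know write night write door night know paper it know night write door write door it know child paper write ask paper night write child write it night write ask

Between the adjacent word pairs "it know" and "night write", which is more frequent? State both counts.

"it know": 3 occurrences
"night write": 4 occurrences

"night write" (4 vs 3)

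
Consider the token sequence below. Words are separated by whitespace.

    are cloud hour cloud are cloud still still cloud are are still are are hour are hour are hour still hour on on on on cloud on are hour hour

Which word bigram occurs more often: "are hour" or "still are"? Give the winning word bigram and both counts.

"are hour" (4 vs 1)

"are hour": 4 occurrences
"still are": 1 occurrence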